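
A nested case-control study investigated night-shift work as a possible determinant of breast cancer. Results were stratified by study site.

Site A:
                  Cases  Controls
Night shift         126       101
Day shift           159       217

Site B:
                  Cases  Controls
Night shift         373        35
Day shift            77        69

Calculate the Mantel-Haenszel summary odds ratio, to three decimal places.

2.915

OR_MH = Σ(aᵢdᵢ/nᵢ) / Σ(bᵢcᵢ/nᵢ), where nᵢ is the stratum total.
Stratum 1 (Site A): n = 603; a·d/n = 126·217/603 = 45.3433; b·c/n = 101·159/603 = 26.6318
Stratum 2 (Site B): n = 554; a·d/n = 373·69/554 = 46.4567; b·c/n = 35·77/554 = 4.8646
OR_MH = (45.3433 + 46.4567) / (26.6318 + 4.8646) = 91.8000 / 31.4965 = 2.91461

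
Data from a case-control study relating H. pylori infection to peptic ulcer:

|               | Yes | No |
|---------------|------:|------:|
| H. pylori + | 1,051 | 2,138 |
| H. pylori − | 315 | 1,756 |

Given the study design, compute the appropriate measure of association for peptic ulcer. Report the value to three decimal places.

Cells: a = 1051, b = 2138, c = 315, d = 1756.
This is a case-control study: participants were sampled on outcome status, so risks in the source population cannot be estimated directly — relative risk is not valid here. The odds ratio is the appropriate measure.
OR = (a·d)/(b·c) = (1051 × 1756) / (2138 × 315) = 1845556 / 673470 = 2.74037

2.740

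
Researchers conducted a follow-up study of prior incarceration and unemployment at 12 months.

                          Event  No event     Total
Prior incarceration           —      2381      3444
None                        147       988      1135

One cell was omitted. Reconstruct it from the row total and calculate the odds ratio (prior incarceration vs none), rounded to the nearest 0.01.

3.00

The missing cell is in the exposed row: 3444 − 2381 = 1063.
So a = 1063, b = 2381, c = 147, d = 988.
OR = (a·d)/(b·c) = (1063 × 988) / (2381 × 147) = 1050244 / 350007 = 3.00064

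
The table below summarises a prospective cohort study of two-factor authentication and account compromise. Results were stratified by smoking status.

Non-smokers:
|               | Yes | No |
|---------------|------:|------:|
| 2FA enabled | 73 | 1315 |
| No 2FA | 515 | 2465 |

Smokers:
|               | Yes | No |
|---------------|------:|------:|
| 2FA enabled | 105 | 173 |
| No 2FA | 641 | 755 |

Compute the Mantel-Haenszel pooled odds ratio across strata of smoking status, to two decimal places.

0.40

OR_MH = Σ(aᵢdᵢ/nᵢ) / Σ(bᵢcᵢ/nᵢ), where nᵢ is the stratum total.
Stratum 1 (Non-smokers): n = 4368; a·d/n = 73·2465/4368 = 41.1962; b·c/n = 1315·515/4368 = 155.0424
Stratum 2 (Smokers): n = 1674; a·d/n = 105·755/1674 = 47.3566; b·c/n = 173·641/1674 = 66.2443
OR_MH = (41.1962 + 47.3566) / (155.0424 + 66.2443) = 88.5528 / 221.2867 = 0.40017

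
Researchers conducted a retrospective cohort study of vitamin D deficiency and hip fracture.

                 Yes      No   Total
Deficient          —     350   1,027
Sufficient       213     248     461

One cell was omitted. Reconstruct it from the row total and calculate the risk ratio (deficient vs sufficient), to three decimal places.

The missing cell is in the exposed row: 1027 − 350 = 677.
So a = 677, b = 350, c = 213, d = 248.
RR = [a/(a+b)] / [c/(c+d)] = (677/1027) / (213/461) = 0.65920/0.46204 = 1.42672

1.427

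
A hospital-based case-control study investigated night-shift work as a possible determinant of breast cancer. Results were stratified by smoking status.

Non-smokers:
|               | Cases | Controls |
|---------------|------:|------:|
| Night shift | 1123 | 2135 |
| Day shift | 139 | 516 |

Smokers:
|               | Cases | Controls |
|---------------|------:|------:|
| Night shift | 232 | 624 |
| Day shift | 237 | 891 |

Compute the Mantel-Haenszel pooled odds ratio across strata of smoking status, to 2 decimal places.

1.68

OR_MH = Σ(aᵢdᵢ/nᵢ) / Σ(bᵢcᵢ/nᵢ), where nᵢ is the stratum total.
Stratum 1 (Non-smokers): n = 3913; a·d/n = 1123·516/3913 = 148.0879; b·c/n = 2135·139/3913 = 75.8408
Stratum 2 (Smokers): n = 1984; a·d/n = 232·891/1984 = 104.1895; b·c/n = 624·237/1984 = 74.5403
OR_MH = (148.0879 + 104.1895) / (75.8408 + 74.5403) = 252.2774 / 150.3811 = 1.67759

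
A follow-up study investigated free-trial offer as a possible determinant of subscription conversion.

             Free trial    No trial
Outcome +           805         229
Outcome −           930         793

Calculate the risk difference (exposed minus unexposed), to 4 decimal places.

Reading the table with exposure as columns: a = 805 (Free trial, case), b = 930 (Free trial, non-case), c = 229 (No trial, case), d = 793.
Risk in exposed = 805/1735 = 0.463977; risk in unexposed = 229/1022 = 0.224070.
Risk difference = 0.463977 − 0.224070 = 0.239906

0.2399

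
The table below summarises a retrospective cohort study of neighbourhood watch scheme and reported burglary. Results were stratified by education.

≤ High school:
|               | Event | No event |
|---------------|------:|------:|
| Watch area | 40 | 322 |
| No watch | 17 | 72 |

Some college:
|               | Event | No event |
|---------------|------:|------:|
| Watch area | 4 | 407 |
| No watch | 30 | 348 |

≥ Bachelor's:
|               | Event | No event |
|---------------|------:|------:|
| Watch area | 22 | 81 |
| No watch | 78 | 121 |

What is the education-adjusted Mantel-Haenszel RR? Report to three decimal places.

RR_MH = Σ(aᵢ·n₀ᵢ/nᵢ) / Σ(cᵢ·n₁ᵢ/nᵢ), with n₁ᵢ = aᵢ+bᵢ (exposed), n₀ᵢ = cᵢ+dᵢ (unexposed), nᵢ = n₁ᵢ+n₀ᵢ.
Stratum 1 (≤ High school): n₁ = 362, n₀ = 89, n = 451; a·n₀/n = 40·89/451 = 7.8936; c·n₁/n = 17·362/451 = 13.6452
Stratum 2 (Some college): n₁ = 411, n₀ = 378, n = 789; a·n₀/n = 4·378/789 = 1.9163; c·n₁/n = 30·411/789 = 15.6274
Stratum 3 (≥ Bachelor's): n₁ = 103, n₀ = 199, n = 302; a·n₀/n = 22·199/302 = 14.4967; c·n₁/n = 78·103/302 = 26.6026
RR_MH = (7.8936 + 1.9163 + 14.4967) / (13.6452 + 15.6274 + 26.6026) = 24.3066 / 55.8753 = 0.43502

0.435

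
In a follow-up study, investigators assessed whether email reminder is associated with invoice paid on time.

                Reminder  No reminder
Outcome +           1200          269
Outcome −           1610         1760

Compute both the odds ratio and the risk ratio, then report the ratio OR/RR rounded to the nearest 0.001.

Reading the table with exposure as columns: a = 1200 (Reminder, case), b = 1610 (Reminder, non-case), c = 269 (No reminder, case), d = 1760.
OR = (1200·1760)/(1610·269) = 2112000/433090 = 4.87658
Risk in exposed = 1200/2810 = 0.42705; risk in unexposed = 269/2029 = 0.13258; RR = 3.22110
OR/RR = 4.87658 / 3.22110 = 1.51395
The outcome is not rare, so the OR lies further from 1 than the RR.

1.514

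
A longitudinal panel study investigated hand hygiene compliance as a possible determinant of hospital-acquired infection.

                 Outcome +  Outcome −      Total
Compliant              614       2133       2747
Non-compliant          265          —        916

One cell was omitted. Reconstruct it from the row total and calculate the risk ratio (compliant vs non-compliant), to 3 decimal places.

0.773

The missing cell is in the unexposed row: 916 − 265 = 651.
So a = 614, b = 2133, c = 265, d = 651.
RR = [a/(a+b)] / [c/(c+d)] = (614/2747) / (265/916) = 0.22352/0.28930 = 0.77261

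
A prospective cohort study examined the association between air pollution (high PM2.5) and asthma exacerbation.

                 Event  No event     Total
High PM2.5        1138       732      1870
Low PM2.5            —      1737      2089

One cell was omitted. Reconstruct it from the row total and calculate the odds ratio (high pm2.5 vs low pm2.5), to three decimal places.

The missing cell is in the unexposed row: 2089 − 1737 = 352.
So a = 1138, b = 732, c = 352, d = 1737.
OR = (a·d)/(b·c) = (1138 × 1737) / (732 × 352) = 1976706 / 257664 = 7.67164

7.672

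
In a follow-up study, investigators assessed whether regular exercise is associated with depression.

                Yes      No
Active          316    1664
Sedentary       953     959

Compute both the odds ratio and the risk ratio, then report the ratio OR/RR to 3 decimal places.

0.597

Cells: a = 316, b = 1664, c = 953, d = 959.
OR = (316·959)/(1664·953) = 303044/1585792 = 0.19110
Risk in exposed = 316/1980 = 0.15960; risk in unexposed = 953/1912 = 0.49843; RR = 0.32020
OR/RR = 0.19110 / 0.32020 = 0.59682
The outcome is not rare, so the OR lies further from 1 than the RR.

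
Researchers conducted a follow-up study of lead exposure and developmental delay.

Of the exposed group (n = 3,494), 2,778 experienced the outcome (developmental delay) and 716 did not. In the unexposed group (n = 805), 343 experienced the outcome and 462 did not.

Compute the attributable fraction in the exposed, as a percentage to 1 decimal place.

From the description: a = 2778, b = 716, c = 343, d = 462.
Risk in exposed = 2778/3494 = 0.79508; risk in unexposed = 343/805 = 0.42609.
RR = 0.79508/0.42609 = 1.86600
AR% = (RR − 1)/RR × 100 = (1.86600 − 1)/1.86600 × 100 = 46.4094%

46.4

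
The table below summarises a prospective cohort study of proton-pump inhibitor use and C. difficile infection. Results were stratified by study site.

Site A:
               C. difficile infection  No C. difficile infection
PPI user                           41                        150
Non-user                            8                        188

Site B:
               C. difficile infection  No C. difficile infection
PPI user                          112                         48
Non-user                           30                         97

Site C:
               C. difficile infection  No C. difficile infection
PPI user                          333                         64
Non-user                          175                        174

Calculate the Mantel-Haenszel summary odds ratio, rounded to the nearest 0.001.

5.855

OR_MH = Σ(aᵢdᵢ/nᵢ) / Σ(bᵢcᵢ/nᵢ), where nᵢ is the stratum total.
Stratum 1 (Site A): n = 387; a·d/n = 41·188/387 = 19.9173; b·c/n = 150·8/387 = 3.1008
Stratum 2 (Site B): n = 287; a·d/n = 112·97/287 = 37.8537; b·c/n = 48·30/287 = 5.0174
Stratum 3 (Site C): n = 746; a·d/n = 333·174/746 = 77.6702; b·c/n = 64·175/746 = 15.0134
OR_MH = (19.9173 + 37.8537 + 77.6702) / (3.1008 + 5.0174 + 15.0134) = 135.4412 / 23.1316 = 5.85525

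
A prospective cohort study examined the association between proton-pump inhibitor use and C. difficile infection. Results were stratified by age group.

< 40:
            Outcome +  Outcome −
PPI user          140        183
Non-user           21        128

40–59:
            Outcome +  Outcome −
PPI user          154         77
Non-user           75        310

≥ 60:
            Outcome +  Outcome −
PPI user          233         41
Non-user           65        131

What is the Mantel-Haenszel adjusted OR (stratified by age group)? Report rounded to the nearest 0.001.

OR_MH = Σ(aᵢdᵢ/nᵢ) / Σ(bᵢcᵢ/nᵢ), where nᵢ is the stratum total.
Stratum 1 (< 40): n = 472; a·d/n = 140·128/472 = 37.9661; b·c/n = 183·21/472 = 8.1419
Stratum 2 (40–59): n = 616; a·d/n = 154·310/616 = 77.5000; b·c/n = 77·75/616 = 9.3750
Stratum 3 (≥ 60): n = 470; a·d/n = 233·131/470 = 64.9426; b·c/n = 41·65/470 = 5.6702
OR_MH = (37.9661 + 77.5000 + 64.9426) / (8.1419 + 9.3750 + 5.6702) = 180.4087 / 23.1872 = 7.78054

7.781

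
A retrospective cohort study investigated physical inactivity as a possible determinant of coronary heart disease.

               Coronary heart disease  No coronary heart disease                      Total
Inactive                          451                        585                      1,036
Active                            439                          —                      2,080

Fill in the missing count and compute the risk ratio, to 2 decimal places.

2.06

The missing cell is in the unexposed row: 2080 − 439 = 1641.
So a = 451, b = 585, c = 439, d = 1641.
RR = [a/(a+b)] / [c/(c+d)] = (451/1036) / (439/2080) = 0.43533/0.21106 = 2.06260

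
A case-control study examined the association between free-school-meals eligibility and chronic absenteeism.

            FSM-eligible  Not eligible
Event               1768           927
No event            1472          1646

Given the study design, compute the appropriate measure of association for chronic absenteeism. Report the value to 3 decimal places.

Reading the table with exposure as columns: a = 1768 (FSM-eligible, case), b = 1472 (FSM-eligible, non-case), c = 927 (Not eligible, case), d = 1646.
This is a case-control study: participants were sampled on outcome status, so risks in the source population cannot be estimated directly — relative risk is not valid here. The odds ratio is the appropriate measure.
OR = (a·d)/(b·c) = (1768 × 1646) / (1472 × 927) = 2910128 / 1364544 = 2.13267

2.133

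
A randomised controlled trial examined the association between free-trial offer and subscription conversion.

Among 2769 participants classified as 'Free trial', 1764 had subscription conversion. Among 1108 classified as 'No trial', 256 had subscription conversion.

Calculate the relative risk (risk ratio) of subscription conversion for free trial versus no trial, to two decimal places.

From the description: a = 1764, b = 1005, c = 256, d = 852.
Risk in exposed = 1764/2769 = 0.63705; risk in unexposed = 256/1108 = 0.23105.
RR = 0.63705 / 0.23105 = 2.75725
The risk among the exposed is 2.76 times that among the unexposed.

2.76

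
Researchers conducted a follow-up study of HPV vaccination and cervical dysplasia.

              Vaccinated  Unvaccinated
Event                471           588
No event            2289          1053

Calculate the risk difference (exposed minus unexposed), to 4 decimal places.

Reading the table with exposure as columns: a = 471 (Vaccinated, case), b = 2289 (Vaccinated, non-case), c = 588 (Unvaccinated, case), d = 1053.
Risk in exposed = 471/2760 = 0.170652; risk in unexposed = 588/1641 = 0.358318.
Risk difference = 0.170652 − 0.358318 = -0.187666

-0.1877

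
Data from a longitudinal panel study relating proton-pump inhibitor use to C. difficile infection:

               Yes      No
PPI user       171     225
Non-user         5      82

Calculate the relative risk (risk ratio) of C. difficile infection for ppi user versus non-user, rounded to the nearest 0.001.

7.514

Cells: a = 171, b = 225, c = 5, d = 82.
Risk in exposed = 171/396 = 0.43182; risk in unexposed = 5/87 = 0.05747.
RR = 0.43182 / 0.05747 = 7.51364
The risk among the exposed is 7.51 times that among the unexposed.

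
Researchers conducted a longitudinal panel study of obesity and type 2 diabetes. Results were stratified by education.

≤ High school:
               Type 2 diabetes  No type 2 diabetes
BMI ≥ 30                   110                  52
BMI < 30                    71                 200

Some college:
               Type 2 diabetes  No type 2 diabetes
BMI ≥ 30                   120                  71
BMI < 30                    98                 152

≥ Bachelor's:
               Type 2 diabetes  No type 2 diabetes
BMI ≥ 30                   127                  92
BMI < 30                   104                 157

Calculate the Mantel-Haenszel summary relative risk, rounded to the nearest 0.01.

1.77

RR_MH = Σ(aᵢ·n₀ᵢ/nᵢ) / Σ(cᵢ·n₁ᵢ/nᵢ), with n₁ᵢ = aᵢ+bᵢ (exposed), n₀ᵢ = cᵢ+dᵢ (unexposed), nᵢ = n₁ᵢ+n₀ᵢ.
Stratum 1 (≤ High school): n₁ = 162, n₀ = 271, n = 433; a·n₀/n = 110·271/433 = 68.8453; c·n₁/n = 71·162/433 = 26.5635
Stratum 2 (Some college): n₁ = 191, n₀ = 250, n = 441; a·n₀/n = 120·250/441 = 68.0272; c·n₁/n = 98·191/441 = 42.4444
Stratum 3 (≥ Bachelor's): n₁ = 219, n₀ = 261, n = 480; a·n₀/n = 127·261/480 = 69.0563; c·n₁/n = 104·219/480 = 47.4500
RR_MH = (68.8453 + 68.0272 + 69.0563) / (26.5635 + 42.4444 + 47.4500) = 205.9287 / 116.4580 = 1.76827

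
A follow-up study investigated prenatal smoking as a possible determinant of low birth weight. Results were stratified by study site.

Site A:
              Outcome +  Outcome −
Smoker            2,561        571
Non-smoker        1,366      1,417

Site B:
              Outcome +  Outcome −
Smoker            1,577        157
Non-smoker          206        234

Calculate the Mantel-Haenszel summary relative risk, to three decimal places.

1.717

RR_MH = Σ(aᵢ·n₀ᵢ/nᵢ) / Σ(cᵢ·n₁ᵢ/nᵢ), with n₁ᵢ = aᵢ+bᵢ (exposed), n₀ᵢ = cᵢ+dᵢ (unexposed), nᵢ = n₁ᵢ+n₀ᵢ.
Stratum 1 (Site A): n₁ = 3132, n₀ = 2783, n = 5915; a·n₀/n = 2561·2783/5915 = 1204.9473; c·n₁/n = 1366·3132/5915 = 723.2987
Stratum 2 (Site B): n₁ = 1734, n₀ = 440, n = 2174; a·n₀/n = 1577·440/2174 = 319.1720; c·n₁/n = 206·1734/2174 = 164.3073
RR_MH = (1204.9473 + 319.1720) / (723.2987 + 164.3073) = 1524.1193 / 887.6060 = 1.71711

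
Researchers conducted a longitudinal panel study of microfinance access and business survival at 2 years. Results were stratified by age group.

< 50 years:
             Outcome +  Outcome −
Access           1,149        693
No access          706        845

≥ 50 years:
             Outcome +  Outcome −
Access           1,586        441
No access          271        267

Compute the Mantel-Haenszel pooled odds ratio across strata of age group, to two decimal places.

2.37

OR_MH = Σ(aᵢdᵢ/nᵢ) / Σ(bᵢcᵢ/nᵢ), where nᵢ is the stratum total.
Stratum 1 (< 50 years): n = 3393; a·d/n = 1149·845/3393 = 286.1494; b·c/n = 693·706/3393 = 144.1963
Stratum 2 (≥ 50 years): n = 2565; a·d/n = 1586·267/2565 = 165.0924; b·c/n = 441·271/2565 = 46.5930
OR_MH = (286.1494 + 165.0924) / (144.1963 + 46.5930) = 451.2418 / 190.7893 = 2.36513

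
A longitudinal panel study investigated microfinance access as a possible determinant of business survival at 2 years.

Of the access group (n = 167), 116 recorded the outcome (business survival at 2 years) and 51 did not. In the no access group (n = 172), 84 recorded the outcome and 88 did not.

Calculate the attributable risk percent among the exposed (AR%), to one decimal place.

From the description: a = 116, b = 51, c = 84, d = 88.
Risk in exposed = 116/167 = 0.69461; risk in unexposed = 84/172 = 0.48837.
RR = 0.69461/0.48837 = 1.42230
AR% = (RR − 1)/RR × 100 = (1.42230 − 1)/1.42230 × 100 = 29.6913%

29.7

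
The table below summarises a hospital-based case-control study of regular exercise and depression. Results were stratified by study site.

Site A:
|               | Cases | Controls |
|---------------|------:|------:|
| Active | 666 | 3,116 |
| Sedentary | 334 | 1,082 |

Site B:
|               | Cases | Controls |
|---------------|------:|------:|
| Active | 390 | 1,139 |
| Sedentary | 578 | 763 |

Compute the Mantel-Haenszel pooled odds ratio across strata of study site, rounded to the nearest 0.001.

0.564

OR_MH = Σ(aᵢdᵢ/nᵢ) / Σ(bᵢcᵢ/nᵢ), where nᵢ is the stratum total.
Stratum 1 (Site A): n = 5198; a·d/n = 666·1082/5198 = 138.6326; b·c/n = 3116·334/5198 = 200.2201
Stratum 2 (Site B): n = 2870; a·d/n = 390·763/2870 = 103.6829; b·c/n = 1139·578/2870 = 229.3875
OR_MH = (138.6326 + 103.6829) / (200.2201 + 229.3875) = 242.3155 / 429.6075 = 0.56404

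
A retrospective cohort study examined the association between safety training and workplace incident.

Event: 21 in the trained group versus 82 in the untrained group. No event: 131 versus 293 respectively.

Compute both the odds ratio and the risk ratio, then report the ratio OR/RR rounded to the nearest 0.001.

0.907

From the description: a = 21, b = 131, c = 82, d = 293.
OR = (21·293)/(131·82) = 6153/10742 = 0.57280
Risk in exposed = 21/152 = 0.13816; risk in unexposed = 82/375 = 0.21867; RR = 0.63182
OR/RR = 0.57280 / 0.63182 = 0.90659
The outcome is not rare, so the OR lies further from 1 than the RR.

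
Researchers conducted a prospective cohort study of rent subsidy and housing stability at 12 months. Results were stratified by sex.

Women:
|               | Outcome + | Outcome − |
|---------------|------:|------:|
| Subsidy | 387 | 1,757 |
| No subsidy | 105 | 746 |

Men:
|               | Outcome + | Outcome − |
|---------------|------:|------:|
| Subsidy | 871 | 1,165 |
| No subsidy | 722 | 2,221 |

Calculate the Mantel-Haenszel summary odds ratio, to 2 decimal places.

OR_MH = Σ(aᵢdᵢ/nᵢ) / Σ(bᵢcᵢ/nᵢ), where nᵢ is the stratum total.
Stratum 1 (Women): n = 2995; a·d/n = 387·746/2995 = 96.3947; b·c/n = 1757·105/2995 = 61.5977
Stratum 2 (Men): n = 4979; a·d/n = 871·2221/4979 = 388.5300; b·c/n = 1165·722/4979 = 168.9355
OR_MH = (96.3947 + 388.5300) / (61.5977 + 168.9355) = 484.9247 / 230.5332 = 2.10349

2.10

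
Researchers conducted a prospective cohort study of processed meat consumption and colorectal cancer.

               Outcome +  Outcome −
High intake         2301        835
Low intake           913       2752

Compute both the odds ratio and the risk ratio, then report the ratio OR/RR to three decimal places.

Cells: a = 2301, b = 835, c = 913, d = 2752.
OR = (2301·2752)/(835·913) = 6332352/762355 = 8.30630
Risk in exposed = 2301/3136 = 0.73374; risk in unexposed = 913/3665 = 0.24911; RR = 2.94540
OR/RR = 8.30630 / 2.94540 = 2.82010
The outcome is not rare, so the OR lies further from 1 than the RR.

2.820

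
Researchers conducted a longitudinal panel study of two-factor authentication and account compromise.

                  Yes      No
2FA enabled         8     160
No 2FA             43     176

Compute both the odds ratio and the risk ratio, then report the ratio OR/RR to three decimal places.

Cells: a = 8, b = 160, c = 43, d = 176.
OR = (8·176)/(160·43) = 1408/6880 = 0.20465
Risk in exposed = 8/168 = 0.04762; risk in unexposed = 43/219 = 0.19635; RR = 0.24252
OR/RR = 0.20465 / 0.24252 = 0.84384
The outcome is not rare, so the OR lies further from 1 than the RR.

0.844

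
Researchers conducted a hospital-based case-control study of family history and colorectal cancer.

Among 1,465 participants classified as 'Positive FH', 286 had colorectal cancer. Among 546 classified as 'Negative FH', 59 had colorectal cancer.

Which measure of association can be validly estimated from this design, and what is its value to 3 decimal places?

From the description: a = 286, b = 1179, c = 59, d = 487.
This is a hospital-based case-control study: participants were sampled on outcome status, so risks in the source population cannot be estimated directly — relative risk is not valid here. The odds ratio is the appropriate measure.
OR = (a·d)/(b·c) = (286 × 487) / (1179 × 59) = 139282 / 69561 = 2.00230

2.002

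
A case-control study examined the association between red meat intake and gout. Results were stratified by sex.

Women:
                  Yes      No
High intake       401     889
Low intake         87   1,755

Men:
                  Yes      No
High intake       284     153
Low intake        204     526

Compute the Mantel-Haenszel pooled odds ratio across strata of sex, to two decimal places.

6.86

OR_MH = Σ(aᵢdᵢ/nᵢ) / Σ(bᵢcᵢ/nᵢ), where nᵢ is the stratum total.
Stratum 1 (Women): n = 3132; a·d/n = 401·1755/3132 = 224.6983; b·c/n = 889·87/3132 = 24.6944
Stratum 2 (Men): n = 1167; a·d/n = 284·526/1167 = 128.0069; b·c/n = 153·204/1167 = 26.7455
OR_MH = (224.6983 + 128.0069) / (24.6944 + 26.7455) = 352.7051 / 51.4399 = 6.85664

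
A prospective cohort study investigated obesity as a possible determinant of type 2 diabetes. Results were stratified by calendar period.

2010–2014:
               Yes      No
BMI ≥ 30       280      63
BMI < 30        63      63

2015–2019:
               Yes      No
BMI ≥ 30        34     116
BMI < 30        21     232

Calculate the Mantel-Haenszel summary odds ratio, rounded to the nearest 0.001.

3.942

OR_MH = Σ(aᵢdᵢ/nᵢ) / Σ(bᵢcᵢ/nᵢ), where nᵢ is the stratum total.
Stratum 1 (2010–2014): n = 469; a·d/n = 280·63/469 = 37.6119; b·c/n = 63·63/469 = 8.4627
Stratum 2 (2015–2019): n = 403; a·d/n = 34·232/403 = 19.5732; b·c/n = 116·21/403 = 6.0447
OR_MH = (37.6119 + 19.5732) / (8.4627 + 6.0447) = 57.1851 / 14.5074 = 3.94180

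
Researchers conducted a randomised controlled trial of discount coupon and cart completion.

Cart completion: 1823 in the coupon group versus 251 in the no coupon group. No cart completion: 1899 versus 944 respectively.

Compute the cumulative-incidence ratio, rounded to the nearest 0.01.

From the description: a = 1823, b = 1899, c = 251, d = 944.
Risk in exposed = 1823/3722 = 0.48979; risk in unexposed = 251/1195 = 0.21004.
RR = 0.48979 / 0.21004 = 2.33187
The risk among the exposed is 2.33 times that among the unexposed.

2.33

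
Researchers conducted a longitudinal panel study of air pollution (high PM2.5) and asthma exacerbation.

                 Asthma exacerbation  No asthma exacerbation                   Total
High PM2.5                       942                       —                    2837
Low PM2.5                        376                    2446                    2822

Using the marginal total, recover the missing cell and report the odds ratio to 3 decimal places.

3.234

The missing cell is in the exposed row: 2837 − 942 = 1895.
So a = 942, b = 1895, c = 376, d = 2446.
OR = (a·d)/(b·c) = (942 × 2446) / (1895 × 376) = 2304132 / 712520 = 3.23378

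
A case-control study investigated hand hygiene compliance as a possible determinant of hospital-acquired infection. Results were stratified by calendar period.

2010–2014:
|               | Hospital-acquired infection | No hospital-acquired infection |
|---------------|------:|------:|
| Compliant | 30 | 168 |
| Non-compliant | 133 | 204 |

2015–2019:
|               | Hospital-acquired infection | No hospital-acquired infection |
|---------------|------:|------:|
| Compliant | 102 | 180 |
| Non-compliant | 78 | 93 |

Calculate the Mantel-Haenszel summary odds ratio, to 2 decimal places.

OR_MH = Σ(aᵢdᵢ/nᵢ) / Σ(bᵢcᵢ/nᵢ), where nᵢ is the stratum total.
Stratum 1 (2010–2014): n = 535; a·d/n = 30·204/535 = 11.4393; b·c/n = 168·133/535 = 41.7645
Stratum 2 (2015–2019): n = 453; a·d/n = 102·93/453 = 20.9404; b·c/n = 180·78/453 = 30.9934
OR_MH = (11.4393 + 20.9404) / (41.7645 + 30.9934) = 32.3796 / 72.7579 = 0.44503

0.45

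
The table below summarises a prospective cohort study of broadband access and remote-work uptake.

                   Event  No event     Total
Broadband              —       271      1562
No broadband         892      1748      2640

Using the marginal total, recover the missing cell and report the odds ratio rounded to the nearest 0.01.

9.34

The missing cell is in the exposed row: 1562 − 271 = 1291.
So a = 1291, b = 271, c = 892, d = 1748.
OR = (a·d)/(b·c) = (1291 × 1748) / (271 × 892) = 2256668 / 241732 = 9.33541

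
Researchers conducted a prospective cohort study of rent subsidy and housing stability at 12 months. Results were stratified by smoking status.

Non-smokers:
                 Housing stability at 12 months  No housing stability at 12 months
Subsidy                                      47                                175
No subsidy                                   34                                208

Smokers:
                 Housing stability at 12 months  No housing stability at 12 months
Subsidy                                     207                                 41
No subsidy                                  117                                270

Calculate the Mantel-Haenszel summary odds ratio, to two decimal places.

OR_MH = Σ(aᵢdᵢ/nᵢ) / Σ(bᵢcᵢ/nᵢ), where nᵢ is the stratum total.
Stratum 1 (Non-smokers): n = 464; a·d/n = 47·208/464 = 21.0690; b·c/n = 175·34/464 = 12.8233
Stratum 2 (Smokers): n = 635; a·d/n = 207·270/635 = 88.0157; b·c/n = 41·117/635 = 7.5543
OR_MH = (21.0690 + 88.0157) / (12.8233 + 7.5543) = 109.0847 / 20.3776 = 5.35317

5.35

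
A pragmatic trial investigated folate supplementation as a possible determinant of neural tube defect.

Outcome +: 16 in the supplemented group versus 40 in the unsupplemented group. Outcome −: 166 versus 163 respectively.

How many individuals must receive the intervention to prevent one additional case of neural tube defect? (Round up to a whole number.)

Risk in treated group = 16/182 = 0.08791; risk in control = 40/203 = 0.19704.
Absolute risk reduction = 0.19704 − 0.08791 = 0.10913
NNT = 1 / ARR = 1 / 0.10913 = 9.163 → round up → 10

10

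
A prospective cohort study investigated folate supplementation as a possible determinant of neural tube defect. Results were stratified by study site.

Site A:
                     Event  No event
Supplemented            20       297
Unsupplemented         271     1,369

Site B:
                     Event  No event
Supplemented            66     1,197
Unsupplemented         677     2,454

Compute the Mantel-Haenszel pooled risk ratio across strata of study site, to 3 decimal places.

RR_MH = Σ(aᵢ·n₀ᵢ/nᵢ) / Σ(cᵢ·n₁ᵢ/nᵢ), with n₁ᵢ = aᵢ+bᵢ (exposed), n₀ᵢ = cᵢ+dᵢ (unexposed), nᵢ = n₁ᵢ+n₀ᵢ.
Stratum 1 (Site A): n₁ = 317, n₀ = 1640, n = 1957; a·n₀/n = 20·1640/1957 = 16.7603; c·n₁/n = 271·317/1957 = 43.8973
Stratum 2 (Site B): n₁ = 1263, n₀ = 3131, n = 4394; a·n₀/n = 66·3131/4394 = 47.0291; c·n₁/n = 677·1263/4394 = 194.5951
RR_MH = (16.7603 + 47.0291) / (43.8973 + 194.5951) = 63.7895 / 238.4924 = 0.26747

0.267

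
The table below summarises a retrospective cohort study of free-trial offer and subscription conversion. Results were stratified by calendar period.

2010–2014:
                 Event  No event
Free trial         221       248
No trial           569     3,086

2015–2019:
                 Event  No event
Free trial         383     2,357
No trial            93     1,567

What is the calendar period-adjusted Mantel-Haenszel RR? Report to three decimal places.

2.776

RR_MH = Σ(aᵢ·n₀ᵢ/nᵢ) / Σ(cᵢ·n₁ᵢ/nᵢ), with n₁ᵢ = aᵢ+bᵢ (exposed), n₀ᵢ = cᵢ+dᵢ (unexposed), nᵢ = n₁ᵢ+n₀ᵢ.
Stratum 1 (2010–2014): n₁ = 469, n₀ = 3655, n = 4124; a·n₀/n = 221·3655/4124 = 195.8669; c·n₁/n = 569·469/4124 = 64.7093
Stratum 2 (2015–2019): n₁ = 2740, n₀ = 1660, n = 4400; a·n₀/n = 383·1660/4400 = 144.4955; c·n₁/n = 93·2740/4400 = 57.9136
RR_MH = (195.8669 + 144.4955) / (64.7093 + 57.9136) = 340.3623 / 122.6229 = 2.77568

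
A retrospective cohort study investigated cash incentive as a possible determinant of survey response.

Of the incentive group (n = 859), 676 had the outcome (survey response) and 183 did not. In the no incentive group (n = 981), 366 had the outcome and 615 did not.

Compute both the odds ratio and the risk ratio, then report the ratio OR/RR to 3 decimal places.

2.943

From the description: a = 676, b = 183, c = 366, d = 615.
OR = (676·615)/(183·366) = 415740/66978 = 6.20711
Risk in exposed = 676/859 = 0.78696; risk in unexposed = 366/981 = 0.37309; RR = 2.10932
OR/RR = 6.20711 / 2.10932 = 2.94271
The outcome is not rare, so the OR lies further from 1 than the RR.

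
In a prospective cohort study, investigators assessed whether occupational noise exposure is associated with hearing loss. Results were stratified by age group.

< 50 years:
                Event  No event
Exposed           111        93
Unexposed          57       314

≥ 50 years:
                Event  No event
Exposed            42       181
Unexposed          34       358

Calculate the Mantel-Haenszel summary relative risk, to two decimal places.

3.02

RR_MH = Σ(aᵢ·n₀ᵢ/nᵢ) / Σ(cᵢ·n₁ᵢ/nᵢ), with n₁ᵢ = aᵢ+bᵢ (exposed), n₀ᵢ = cᵢ+dᵢ (unexposed), nᵢ = n₁ᵢ+n₀ᵢ.
Stratum 1 (< 50 years): n₁ = 204, n₀ = 371, n = 575; a·n₀/n = 111·371/575 = 71.6191; c·n₁/n = 57·204/575 = 20.2226
Stratum 2 (≥ 50 years): n₁ = 223, n₀ = 392, n = 615; a·n₀/n = 42·392/615 = 26.7707; c·n₁/n = 34·223/615 = 12.3285
RR_MH = (71.6191 + 26.7707) / (20.2226 + 12.3285) = 98.3899 / 32.5511 = 3.02263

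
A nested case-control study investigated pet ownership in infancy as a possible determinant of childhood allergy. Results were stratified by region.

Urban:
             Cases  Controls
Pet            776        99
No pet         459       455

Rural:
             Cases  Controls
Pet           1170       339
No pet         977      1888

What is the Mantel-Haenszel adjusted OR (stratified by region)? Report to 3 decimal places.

6.946

OR_MH = Σ(aᵢdᵢ/nᵢ) / Σ(bᵢcᵢ/nᵢ), where nᵢ is the stratum total.
Stratum 1 (Urban): n = 1789; a·d/n = 776·455/1789 = 197.3617; b·c/n = 99·459/1789 = 25.4002
Stratum 2 (Rural): n = 4374; a·d/n = 1170·1888/4374 = 505.0206; b·c/n = 339·977/4374 = 75.7209
OR_MH = (197.3617 + 505.0206) / (25.4002 + 75.7209) = 702.3822 / 101.1211 = 6.94595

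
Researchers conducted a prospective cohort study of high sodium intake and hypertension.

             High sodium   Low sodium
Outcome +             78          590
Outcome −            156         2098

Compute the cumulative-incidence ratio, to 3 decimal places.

1.519

Reading the table with exposure as columns: a = 78 (High sodium, case), b = 156 (High sodium, non-case), c = 590 (Low sodium, case), d = 2098.
Risk in exposed = 78/234 = 0.33333; risk in unexposed = 590/2688 = 0.21949.
RR = 0.33333 / 0.21949 = 1.51864
The risk among the exposed is 1.52 times that among the unexposed.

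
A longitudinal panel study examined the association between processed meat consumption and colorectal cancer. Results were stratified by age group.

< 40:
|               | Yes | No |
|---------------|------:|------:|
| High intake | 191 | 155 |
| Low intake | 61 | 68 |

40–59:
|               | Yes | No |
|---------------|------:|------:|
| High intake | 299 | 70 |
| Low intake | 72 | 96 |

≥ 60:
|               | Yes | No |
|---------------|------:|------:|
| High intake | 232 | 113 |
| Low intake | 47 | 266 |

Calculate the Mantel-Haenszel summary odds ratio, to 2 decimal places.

OR_MH = Σ(aᵢdᵢ/nᵢ) / Σ(bᵢcᵢ/nᵢ), where nᵢ is the stratum total.
Stratum 1 (< 40): n = 475; a·d/n = 191·68/475 = 27.3432; b·c/n = 155·61/475 = 19.9053
Stratum 2 (40–59): n = 537; a·d/n = 299·96/537 = 53.4525; b·c/n = 70·72/537 = 9.3855
Stratum 3 (≥ 60): n = 658; a·d/n = 232·266/658 = 93.7872; b·c/n = 113·47/658 = 8.0714
OR_MH = (27.3432 + 53.4525 + 93.7872) / (19.9053 + 9.3855 + 8.0714) = 174.5829 / 37.3622 = 4.67272

4.67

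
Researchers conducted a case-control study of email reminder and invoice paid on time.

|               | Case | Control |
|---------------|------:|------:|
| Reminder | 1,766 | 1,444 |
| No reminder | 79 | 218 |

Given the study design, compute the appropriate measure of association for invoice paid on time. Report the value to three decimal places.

3.375

Cells: a = 1766, b = 1444, c = 79, d = 218.
This is a case-control study: participants were sampled on outcome status, so risks in the source population cannot be estimated directly — relative risk is not valid here. The odds ratio is the appropriate measure.
OR = (a·d)/(b·c) = (1766 × 218) / (1444 × 79) = 384988 / 114076 = 3.37484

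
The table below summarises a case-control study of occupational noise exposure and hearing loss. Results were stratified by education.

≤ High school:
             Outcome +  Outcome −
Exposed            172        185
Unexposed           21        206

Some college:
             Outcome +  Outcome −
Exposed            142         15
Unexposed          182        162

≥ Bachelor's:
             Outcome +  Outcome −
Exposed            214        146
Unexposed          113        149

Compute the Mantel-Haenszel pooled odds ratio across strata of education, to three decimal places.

4.087

OR_MH = Σ(aᵢdᵢ/nᵢ) / Σ(bᵢcᵢ/nᵢ), where nᵢ is the stratum total.
Stratum 1 (≤ High school): n = 584; a·d/n = 172·206/584 = 60.6712; b·c/n = 185·21/584 = 6.6524
Stratum 2 (Some college): n = 501; a·d/n = 142·162/501 = 45.9162; b·c/n = 15·182/501 = 5.4491
Stratum 3 (≥ Bachelor's): n = 622; a·d/n = 214·149/622 = 51.2637; b·c/n = 146·113/622 = 26.5241
OR_MH = (60.6712 + 45.9162 + 51.2637) / (6.6524 + 5.4491 + 26.5241) = 157.8511 / 38.6256 = 4.08669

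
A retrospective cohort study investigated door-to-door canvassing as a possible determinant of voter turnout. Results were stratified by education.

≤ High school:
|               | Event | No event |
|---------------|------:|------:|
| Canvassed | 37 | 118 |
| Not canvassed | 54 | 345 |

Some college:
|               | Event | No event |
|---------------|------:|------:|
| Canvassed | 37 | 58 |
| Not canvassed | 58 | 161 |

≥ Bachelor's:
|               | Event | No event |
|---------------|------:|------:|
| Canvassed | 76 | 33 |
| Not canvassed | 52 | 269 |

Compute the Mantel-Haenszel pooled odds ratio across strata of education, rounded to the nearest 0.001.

3.417

OR_MH = Σ(aᵢdᵢ/nᵢ) / Σ(bᵢcᵢ/nᵢ), where nᵢ is the stratum total.
Stratum 1 (≤ High school): n = 554; a·d/n = 37·345/554 = 23.0415; b·c/n = 118·54/554 = 11.5018
Stratum 2 (Some college): n = 314; a·d/n = 37·161/314 = 18.9713; b·c/n = 58·58/314 = 10.7134
Stratum 3 (≥ Bachelor's): n = 430; a·d/n = 76·269/430 = 47.5442; b·c/n = 33·52/430 = 3.9907
OR_MH = (23.0415 + 18.9713 + 47.5442) / (11.5018 + 10.7134 + 3.9907) = 89.5570 / 26.2059 = 3.41744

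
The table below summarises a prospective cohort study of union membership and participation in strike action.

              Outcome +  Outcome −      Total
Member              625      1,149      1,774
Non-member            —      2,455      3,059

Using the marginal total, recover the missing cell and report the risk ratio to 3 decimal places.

1.784

The missing cell is in the unexposed row: 3059 − 2455 = 604.
So a = 625, b = 1149, c = 604, d = 2455.
RR = [a/(a+b)] / [c/(c+d)] = (625/1774) / (604/3059) = 0.35231/0.19745 = 1.78430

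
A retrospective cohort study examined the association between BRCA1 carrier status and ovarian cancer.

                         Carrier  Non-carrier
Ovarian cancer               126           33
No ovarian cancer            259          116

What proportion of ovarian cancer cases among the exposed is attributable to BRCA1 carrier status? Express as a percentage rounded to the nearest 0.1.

32.3

Reading the table with exposure as columns: a = 126 (Carrier, case), b = 259 (Carrier, non-case), c = 33 (Non-carrier, case), d = 116.
Risk in exposed = 126/385 = 0.32727; risk in unexposed = 33/149 = 0.22148.
RR = 0.32727/0.22148 = 1.47769
AR% = (RR − 1)/RR × 100 = (1.47769 − 1)/1.47769 × 100 = 32.3266%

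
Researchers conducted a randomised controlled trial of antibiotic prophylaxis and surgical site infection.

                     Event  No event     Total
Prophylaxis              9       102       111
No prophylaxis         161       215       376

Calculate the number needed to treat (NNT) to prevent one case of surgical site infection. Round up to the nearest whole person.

3

Risk in treated group = 9/111 = 0.08108; risk in control = 161/376 = 0.42819.
Absolute risk reduction = 0.42819 − 0.08108 = 0.34711
NNT = 1 / ARR = 1 / 0.34711 = 2.881 → round up → 3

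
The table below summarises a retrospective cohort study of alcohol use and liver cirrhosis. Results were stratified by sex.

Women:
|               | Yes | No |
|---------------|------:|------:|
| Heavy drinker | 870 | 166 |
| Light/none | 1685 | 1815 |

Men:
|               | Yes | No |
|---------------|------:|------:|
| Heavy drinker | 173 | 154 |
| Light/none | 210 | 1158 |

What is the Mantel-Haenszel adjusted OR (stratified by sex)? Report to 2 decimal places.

5.78

OR_MH = Σ(aᵢdᵢ/nᵢ) / Σ(bᵢcᵢ/nᵢ), where nᵢ is the stratum total.
Stratum 1 (Women): n = 4536; a·d/n = 870·1815/4536 = 348.1151; b·c/n = 166·1685/4536 = 61.6645
Stratum 2 (Men): n = 1695; a·d/n = 173·1158/1695 = 118.1912; b·c/n = 154·210/1695 = 19.0796
OR_MH = (348.1151 + 118.1912) / (61.6645 + 19.0796) = 466.3062 / 80.7441 = 5.77511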